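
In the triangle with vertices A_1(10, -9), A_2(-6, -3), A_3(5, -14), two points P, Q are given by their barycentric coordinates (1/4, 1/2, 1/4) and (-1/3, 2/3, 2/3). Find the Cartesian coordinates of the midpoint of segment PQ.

(-13/8, -187/24)

Barycentric coordinates of the midpoint are the average: (-1/24, 7/12, 11/24).
Converting: (-1/24)·A_1 + (7/12)·A_2 + (11/24)·A_3 = (-13/8, -187/24).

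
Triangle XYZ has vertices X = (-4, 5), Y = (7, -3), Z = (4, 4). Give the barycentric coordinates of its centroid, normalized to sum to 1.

The centroid is the average of the vertices, so each weight is 1/3.

(1/3, 1/3, 1/3)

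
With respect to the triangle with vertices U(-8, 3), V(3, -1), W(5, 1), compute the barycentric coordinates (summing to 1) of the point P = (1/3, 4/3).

Signed area of the reference triangle: [UVW] = ½·((-8)·(-1−1) + 3·(1−3) + 5·(3−(-1))) = ½·(16 − 6 + 20) = 15.
[PVW] = ½·((1/3)·(-1−1) + 3·(1−(4/3)) + 5·(4/3−(-1))) = ½·(-2/3 − 1 + 35/3) = 5, so the U-coordinate is 5/15 = 1/3.
[UPW] = ½·((-8)·(4/3−1) + (1/3)·(1−3) + 5·(3−(4/3))) = ½·(-8/3 − 2/3 + 25/3) = 5/2, so the V-coordinate is 1/6.
[UVP] = ½·((-8)·(-1−(4/3)) + 3·(4/3−3) + (1/3)·(3−(-1))) = ½·(56/3 − 5 + 4/3) = 15/2, so the W-coordinate is 1/2.
Check: 1/3 + 1/6 + 1/2 = 1.

(1/3, 1/6, 1/2)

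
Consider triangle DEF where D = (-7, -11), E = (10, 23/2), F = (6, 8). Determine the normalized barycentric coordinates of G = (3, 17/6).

(1/3, 1/3, 1/3)

Signed area of the reference triangle: [DEF] = ½·((-7)·(23/2−8) + 10·(8−(-11)) + 6·(-11−(23/2))) = ½·(-49/2 + 190 − 135) = 61/4.
[GEF] = ½·(3·(23/2−8) + 10·(8−(17/6)) + 6·(17/6−(23/2))) = ½·(21/2 + 155/3 − 52) = 61/12, so the D-coordinate is (61/12)/(61/4) = 1/3.
[DGF] = ½·((-7)·(17/6−8) + 3·(8−(-11)) + 6·(-11−(17/6))) = ½·(217/6 + 57 − 83) = 61/12, so the E-coordinate is 1/3.
[DEG] = ½·((-7)·(23/2−(17/6)) + 10·(17/6−(-11)) + 3·(-11−(23/2))) = ½·(-182/3 + 415/3 − 135/2) = 61/12, so the F-coordinate is 1/3.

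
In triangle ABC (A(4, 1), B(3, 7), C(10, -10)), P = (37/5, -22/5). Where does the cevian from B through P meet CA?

(17/2, -29/4)

Barycentric coordinates of P with respect to ABC: (1/5, 1/5, 3/5).
On side CA the B-coordinate is zero; dropping P's B-weight 1/5 and renormalizing the remaining 3/5 : 1/5 gives weights 3/4, 1/4 on C, A.
Q = (3/4)·(10, -10) + (1/4)·(4, 1) = (17/2, -29/4).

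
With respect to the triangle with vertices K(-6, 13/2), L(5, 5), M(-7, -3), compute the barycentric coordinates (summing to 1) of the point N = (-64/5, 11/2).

Signed area of the reference triangle: [KLM] = ½·((-6)·(5−(-3)) + 5·(-3−(13/2)) + (-7)·(13/2−5)) = ½·(-48 − 95/2 − 21/2) = -53.
[NLM] = ½·((-64/5)·(5−(-3)) + 5·(-3−(11/2)) + (-7)·(11/2−5)) = ½·(-512/5 − 85/2 − 7/2) = -371/5, so the K-coordinate is (-371/5)/(-53) = 7/5.
[KNM] = ½·((-6)·(11/2−(-3)) + (-64/5)·(-3−(13/2)) + (-7)·(13/2−(11/2))) = ½·(-51 + 608/5 − 7) = 159/5, so the L-coordinate is -3/5.
[KLN] = ½·((-6)·(5−(11/2)) + 5·(11/2−(13/2)) + (-64/5)·(13/2−5)) = ½·(3 − 5 − 96/5) = -53/5, so the M-coordinate is 1/5.

(7/5, -3/5, 1/5)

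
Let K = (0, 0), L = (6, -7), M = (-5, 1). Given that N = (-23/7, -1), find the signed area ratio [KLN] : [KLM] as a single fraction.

[KLM] = ½·(0·(-7−1) + 6·(1−0) + (-5)·(0−(-7))) = ½·(0 + 6 − 35) = -29/2.
[KLN] = ½·(0·(-7−(-1)) + 6·(-1−0) + (-23/7)·(0−(-7))) = ½·(0 − 6 − 23) = -29/2, so the ratio is (-29/2)/(-29/2) = 1.

1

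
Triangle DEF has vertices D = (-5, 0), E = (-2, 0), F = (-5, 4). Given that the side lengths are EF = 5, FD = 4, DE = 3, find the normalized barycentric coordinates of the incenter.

(5/12, 1/3, 1/4)

The incenter has barycentric coordinates proportional to the opposite side lengths: (5 : 4 : 3).
Normalizing by 5+4+3 = 12 gives (5/12, 1/3, 1/4).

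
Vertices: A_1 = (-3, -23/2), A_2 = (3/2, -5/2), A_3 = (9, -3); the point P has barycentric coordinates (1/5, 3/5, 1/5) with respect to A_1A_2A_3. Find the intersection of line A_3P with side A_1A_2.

(3/8, -19/4)

Line A_3P meets A_1A_2 where the A_3-coordinate vanishes; zeroing P's A_3-weight and renormalizing leaves A_1, A_2-weights 1/5 : 3/5 → (1/4, 3/4).
So Q = (1/4)·A_1 + (3/4)·A_2 = (3/8, -19/4).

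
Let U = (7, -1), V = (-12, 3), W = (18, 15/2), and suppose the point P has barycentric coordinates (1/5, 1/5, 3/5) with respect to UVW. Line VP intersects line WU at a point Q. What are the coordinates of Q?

(61/4, 43/8)

Line VP meets WU where the V-coordinate vanishes; zeroing P's V-weight and renormalizing leaves W, U-weights 3/5 : 1/5 → (3/4, 1/4).
So Q = (3/4)·W + (1/4)·U = (61/4, 43/8).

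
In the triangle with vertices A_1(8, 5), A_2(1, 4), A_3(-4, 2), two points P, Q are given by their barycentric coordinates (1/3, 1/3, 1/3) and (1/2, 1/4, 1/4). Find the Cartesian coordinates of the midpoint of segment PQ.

Barycentric coordinates of the midpoint are the average: (5/12, 7/24, 7/24).
Converting: (5/12)·A_1 + (7/24)·A_2 + (7/24)·A_3 = (59/24, 23/6).

(59/24, 23/6)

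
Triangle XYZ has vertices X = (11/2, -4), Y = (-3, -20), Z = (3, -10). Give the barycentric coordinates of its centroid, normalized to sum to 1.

(1/3, 1/3, 1/3)

The centroid is the average of the vertices, so each weight is 1/3.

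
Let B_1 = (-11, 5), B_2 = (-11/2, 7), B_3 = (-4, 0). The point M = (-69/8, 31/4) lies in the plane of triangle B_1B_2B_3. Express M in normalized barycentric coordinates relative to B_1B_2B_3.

(1/2, 3/4, -1/4)

Signed area of the reference triangle: [B_1B_2B_3] = ½·((-11)·(7−0) + (-11/2)·(0−5) + (-4)·(5−7)) = ½·(-77 + 55/2 + 8) = -83/4.
[MB_2B_3] = ½·((-69/8)·(7−0) + (-11/2)·(0−(31/4)) + (-4)·(31/4−7)) = ½·(-483/8 + 341/8 − 3) = -83/8, so the B_1-coordinate is (-83/8)/(-83/4) = 1/2.
[B_1MB_3] = ½·((-11)·(31/4−0) + (-69/8)·(0−5) + (-4)·(5−(31/4))) = ½·(-341/4 + 345/8 + 11) = -249/16, so the B_2-coordinate is 3/4.
[B_1B_2M] = ½·((-11)·(7−(31/4)) + (-11/2)·(31/4−5) + (-69/8)·(5−7)) = ½·(33/4 − 121/8 + 69/4) = 83/16, so the B_3-coordinate is -1/4.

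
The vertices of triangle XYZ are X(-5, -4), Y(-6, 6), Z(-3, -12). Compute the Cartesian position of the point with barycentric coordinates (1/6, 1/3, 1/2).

(-13/3, -14/3)

W = (1/6)·X + (1/3)·Y + (1/2)·Z.
x-coordinate: (1/6)·(-5) + (1/3)·(-6) + (1/2)·(-3) = -13/3.
y-coordinate: (1/6)·(-4) + (1/3)·6 + (1/2)·(-12) = -14/3.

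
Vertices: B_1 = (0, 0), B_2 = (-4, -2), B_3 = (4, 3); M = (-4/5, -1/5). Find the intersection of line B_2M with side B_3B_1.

Barycentric coordinates of M with respect to B_1B_2B_3: (2/5, 2/5, 1/5).
On side B_3B_1 the B_2-coordinate is zero; dropping M's B_2-weight 2/5 and renormalizing the remaining 1/5 : 2/5 gives weights 1/3, 2/3 on B_3, B_1.
N = (1/3)·(4, 3) + (2/3)·(0, 0) = (4/3, 1).

(4/3, 1)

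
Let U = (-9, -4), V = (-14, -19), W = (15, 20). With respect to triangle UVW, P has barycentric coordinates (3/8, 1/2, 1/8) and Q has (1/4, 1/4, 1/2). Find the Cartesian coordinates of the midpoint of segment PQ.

Barycentric coordinates of the midpoint are the average: (5/16, 3/8, 5/16).
Converting: (5/16)·U + (3/8)·V + (5/16)·W = (-27/8, -17/8).

(-27/8, -17/8)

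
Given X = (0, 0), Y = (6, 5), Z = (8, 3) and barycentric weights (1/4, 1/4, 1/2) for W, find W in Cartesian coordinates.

(11/2, 11/4)

W = (1/4)·X + (1/4)·Y + (1/2)·Z.
x-coordinate: (1/4)·0 + (1/4)·6 + (1/2)·8 = 11/2.
y-coordinate: (1/4)·0 + (1/4)·5 + (1/2)·3 = 11/4.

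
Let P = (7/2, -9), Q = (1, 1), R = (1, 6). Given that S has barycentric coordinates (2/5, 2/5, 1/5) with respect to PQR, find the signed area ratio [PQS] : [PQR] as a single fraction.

1/5

The signed ratio [PQS]/[PQR] equals the barycentric coordinate of S at vertex R, which is 1/5.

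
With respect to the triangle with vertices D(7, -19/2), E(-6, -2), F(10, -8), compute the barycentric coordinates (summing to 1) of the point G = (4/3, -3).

(-2/3, 2/3, 1)

Signed area of the reference triangle: [DEF] = ½·(7·(-2−(-8)) + (-6)·(-8−(-19/2)) + 10·(-19/2−(-2))) = ½·(42 − 9 − 75) = -21.
[GEF] = ½·((4/3)·(-2−(-8)) + (-6)·(-8−(-3)) + 10·(-3−(-2))) = ½·(8 + 30 − 10) = 14, so the D-coordinate is 14/(-21) = -2/3.
[DGF] = ½·(7·(-3−(-8)) + (4/3)·(-8−(-19/2)) + 10·(-19/2−(-3))) = ½·(35 + 2 − 65) = -14, so the E-coordinate is 2/3.
[DEG] = ½·(7·(-2−(-3)) + (-6)·(-3−(-19/2)) + (4/3)·(-19/2−(-2))) = ½·(7 − 39 − 10) = -21, so the F-coordinate is 1.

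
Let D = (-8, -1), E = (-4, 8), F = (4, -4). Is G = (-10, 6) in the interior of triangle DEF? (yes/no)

Barycentric coordinates of G: (11/15, 13/20, -23/60).
The three coordinates are positive, positive, negative; a point is interior exactly when all three are positive.

no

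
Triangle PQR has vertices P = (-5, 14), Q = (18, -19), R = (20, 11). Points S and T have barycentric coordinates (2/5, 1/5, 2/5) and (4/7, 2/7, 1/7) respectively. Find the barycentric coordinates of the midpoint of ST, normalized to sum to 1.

Since both coordinate triples sum to 1, the midpoint's barycentrics are the componentwise average.
(2/5+4/7)/2 = 17/35; similarly 17/70 and 19/70.

(17/35, 17/70, 19/70)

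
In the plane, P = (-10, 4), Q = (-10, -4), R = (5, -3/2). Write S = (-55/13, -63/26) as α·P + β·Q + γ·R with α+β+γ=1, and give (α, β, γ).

Signed area of the reference triangle: [PQR] = ½·((-10)·(-4−(-3/2)) + (-10)·(-3/2−4) + 5·(4−(-4))) = ½·(25 + 55 + 40) = 60.
[SQR] = ½·((-55/13)·(-4−(-3/2)) + (-10)·(-3/2−(-63/26)) + 5·(-63/26−(-4))) = ½·(275/26 − 120/13 + 205/26) = 60/13, so the P-coordinate is (60/13)/60 = 1/13.
[PSR] = ½·((-10)·(-63/26−(-3/2)) + (-55/13)·(-3/2−4) + 5·(4−(-63/26))) = ½·(120/13 + 605/26 + 835/26) = 420/13, so the Q-coordinate is 7/13.
[PQS] = ½·((-10)·(-4−(-63/26)) + (-10)·(-63/26−4) + (-55/13)·(4−(-4))) = ½·(205/13 + 835/13 − 440/13) = 300/13, so the R-coordinate is 5/13.

(1/13, 7/13, 5/13)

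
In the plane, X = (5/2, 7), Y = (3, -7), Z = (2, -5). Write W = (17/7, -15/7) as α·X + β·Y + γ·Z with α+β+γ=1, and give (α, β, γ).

(2/7, 2/7, 3/7)

Signed area of the reference triangle: [XYZ] = ½·((5/2)·(-7−(-5)) + 3·(-5−7) + 2·(7−(-7))) = ½·(-5 − 36 + 28) = -13/2.
[WYZ] = ½·((17/7)·(-7−(-5)) + 3·(-5−(-15/7)) + 2·(-15/7−(-7))) = ½·(-34/7 − 60/7 + 68/7) = -13/7, so the X-coordinate is (-13/7)/(-13/2) = 2/7.
[XWZ] = ½·((5/2)·(-15/7−(-5)) + (17/7)·(-5−7) + 2·(7−(-15/7))) = ½·(50/7 − 204/7 + 128/7) = -13/7, so the Y-coordinate is 2/7.
[XYW] = ½·((5/2)·(-7−(-15/7)) + 3·(-15/7−7) + (17/7)·(7−(-7))) = ½·(-85/7 − 192/7 + 34) = -39/14, so the Z-coordinate is 3/7.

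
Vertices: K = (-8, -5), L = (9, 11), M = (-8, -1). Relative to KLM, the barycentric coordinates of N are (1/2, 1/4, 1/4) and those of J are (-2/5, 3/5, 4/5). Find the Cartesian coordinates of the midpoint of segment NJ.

Barycentric coordinates of the midpoint are the average: (1/20, 17/40, 21/40).
Converting: (1/20)·K + (17/40)·L + (21/40)·M = (-31/40, 39/10).

(-31/40, 39/10)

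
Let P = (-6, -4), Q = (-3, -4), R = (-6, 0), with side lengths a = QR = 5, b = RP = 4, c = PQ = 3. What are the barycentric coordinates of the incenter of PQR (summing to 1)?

(5/12, 1/3, 1/4)

The incenter has barycentric coordinates proportional to the opposite side lengths: (5 : 4 : 3).
Normalizing by 5+4+3 = 12 gives (5/12, 1/3, 1/4).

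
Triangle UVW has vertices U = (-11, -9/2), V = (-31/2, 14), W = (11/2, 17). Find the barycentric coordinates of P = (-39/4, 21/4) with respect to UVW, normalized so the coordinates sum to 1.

(1/2, 1/3, 1/6)

Signed area of the reference triangle: [UVW] = ½·((-11)·(14−17) + (-31/2)·(17−(-9/2)) + (11/2)·(-9/2−14)) = ½·(33 − 1333/4 − 407/4) = -201.
[PVW] = ½·((-39/4)·(14−17) + (-31/2)·(17−(21/4)) + (11/2)·(21/4−14)) = ½·(117/4 − 1457/8 − 385/8) = -201/2, so the U-coordinate is (-201/2)/(-201) = 1/2.
[UPW] = ½·((-11)·(21/4−17) + (-39/4)·(17−(-9/2)) + (11/2)·(-9/2−(21/4))) = ½·(517/4 − 1677/8 − 429/8) = -67, so the V-coordinate is 1/3.
[UVP] = ½·((-11)·(14−(21/4)) + (-31/2)·(21/4−(-9/2)) + (-39/4)·(-9/2−14)) = ½·(-385/4 − 1209/8 + 1443/8) = -67/2, so the W-coordinate is 1/6.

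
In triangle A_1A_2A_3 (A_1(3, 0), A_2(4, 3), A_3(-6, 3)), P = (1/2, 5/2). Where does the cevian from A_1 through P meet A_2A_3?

Barycentric coordinates of P with respect to A_1A_2A_3: (1/6, 1/2, 1/3).
On side A_2A_3 the A_1-coordinate is zero; dropping P's A_1-weight 1/6 and renormalizing the remaining 1/2 : 1/3 gives weights 3/5, 2/5 on A_2, A_3.
Q = (3/5)·(4, 3) + (2/5)·(-6, 3) = (0, 3).

(0, 3)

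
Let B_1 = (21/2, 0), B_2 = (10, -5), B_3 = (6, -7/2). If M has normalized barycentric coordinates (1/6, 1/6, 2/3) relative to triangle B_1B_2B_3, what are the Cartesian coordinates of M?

(89/12, -19/6)

M = (1/6)·B_1 + (1/6)·B_2 + (2/3)·B_3.
x-coordinate: (1/6)·(21/2) + (1/6)·10 + (2/3)·6 = 89/12.
y-coordinate: (1/6)·0 + (1/6)·(-5) + (2/3)·(-7/2) = -19/6.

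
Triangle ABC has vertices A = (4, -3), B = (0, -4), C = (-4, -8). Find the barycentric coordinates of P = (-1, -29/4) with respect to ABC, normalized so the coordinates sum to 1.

(3/4, -3/4, 1)

Signed area of the reference triangle: [ABC] = ½·(4·(-4−(-8)) + 0·(-8−(-3)) + (-4)·(-3−(-4))) = ½·(16 + 0 − 4) = 6.
[PBC] = ½·((-1)·(-4−(-8)) + 0·(-8−(-29/4)) + (-4)·(-29/4−(-4))) = ½·(-4 + 0 + 13) = 9/2, so the A-coordinate is (9/2)/6 = 3/4.
[APC] = ½·(4·(-29/4−(-8)) + (-1)·(-8−(-3)) + (-4)·(-3−(-29/4))) = ½·(3 + 5 − 17) = -9/2, so the B-coordinate is -3/4.
[ABP] = ½·(4·(-4−(-29/4)) + 0·(-29/4−(-3)) + (-1)·(-3−(-4))) = ½·(13 + 0 − 1) = 6, so the C-coordinate is 1.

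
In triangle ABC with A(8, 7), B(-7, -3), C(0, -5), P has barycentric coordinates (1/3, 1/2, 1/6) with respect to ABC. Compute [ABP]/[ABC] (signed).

The signed ratio [ABP]/[ABC] equals the barycentric coordinate of P at vertex C, which is 1/6.

1/6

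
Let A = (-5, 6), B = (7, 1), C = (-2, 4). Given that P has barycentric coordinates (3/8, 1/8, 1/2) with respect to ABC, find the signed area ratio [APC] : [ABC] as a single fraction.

1/8

The signed ratio [APC]/[ABC] equals the barycentric coordinate of P at vertex B, which is 1/8.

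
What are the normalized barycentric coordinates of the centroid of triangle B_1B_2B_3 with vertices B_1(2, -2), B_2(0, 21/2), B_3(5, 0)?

(1/3, 1/3, 1/3)

The centroid is the average of the vertices, so each weight is 1/3.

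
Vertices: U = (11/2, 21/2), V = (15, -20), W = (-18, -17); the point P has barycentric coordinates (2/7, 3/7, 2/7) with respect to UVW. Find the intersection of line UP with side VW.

(9/5, -94/5)

Line UP meets VW where the U-coordinate vanishes; zeroing P's U-weight and renormalizing leaves V, W-weights 3/7 : 2/7 → (3/5, 2/5).
So Q = (3/5)·V + (2/5)·W = (9/5, -94/5).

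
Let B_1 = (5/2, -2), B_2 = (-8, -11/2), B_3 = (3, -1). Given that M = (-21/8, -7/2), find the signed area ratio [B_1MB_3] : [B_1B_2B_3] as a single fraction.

1/2

[B_1B_2B_3] = ½·((5/2)·(-11/2−(-1)) + (-8)·(-1−(-2)) + 3·(-2−(-11/2))) = ½·(-45/4 − 8 + 21/2) = -35/8.
[B_1MB_3] = ½·((5/2)·(-7/2−(-1)) + (-21/8)·(-1−(-2)) + 3·(-2−(-7/2))) = ½·(-25/4 − 21/8 + 9/2) = -35/16, so the ratio is (-35/16)/(-35/8) = 1/2.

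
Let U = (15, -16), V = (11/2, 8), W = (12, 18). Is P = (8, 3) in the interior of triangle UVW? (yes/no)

Barycentric coordinates of P: (115/502, 181/251, 25/502).
The three coordinates are positive, positive, positive; a point is interior exactly when all three are positive.

yes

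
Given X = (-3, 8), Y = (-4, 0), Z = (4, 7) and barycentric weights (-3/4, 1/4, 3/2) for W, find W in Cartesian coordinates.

W = (-3/4)·X + (1/4)·Y + (3/2)·Z.
x-coordinate: (-3/4)·(-3) + (1/4)·(-4) + (3/2)·4 = 29/4.
y-coordinate: (-3/4)·8 + (1/4)·0 + (3/2)·7 = 9/2.

(29/4, 9/2)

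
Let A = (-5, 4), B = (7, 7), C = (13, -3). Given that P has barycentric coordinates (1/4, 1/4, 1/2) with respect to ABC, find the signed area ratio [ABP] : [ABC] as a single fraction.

1/2

The signed ratio [ABP]/[ABC] equals the barycentric coordinate of P at vertex C, which is 1/2.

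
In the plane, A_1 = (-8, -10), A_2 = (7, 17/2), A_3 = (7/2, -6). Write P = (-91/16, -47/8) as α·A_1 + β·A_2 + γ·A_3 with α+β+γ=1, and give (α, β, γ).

(7/8, 1/4, -1/8)

Signed area of the reference triangle: [A_1A_2A_3] = ½·((-8)·(17/2−(-6)) + 7·(-6−(-10)) + (7/2)·(-10−(17/2))) = ½·(-116 + 28 − 259/4) = -611/8.
[PA_2A_3] = ½·((-91/16)·(17/2−(-6)) + 7·(-6−(-47/8)) + (7/2)·(-47/8−(17/2))) = ½·(-2639/32 − 7/8 − 805/16) = -4277/64, so the A_1-coordinate is (-4277/64)/(-611/8) = 7/8.
[A_1PA_3] = ½·((-8)·(-47/8−(-6)) + (-91/16)·(-6−(-10)) + (7/2)·(-10−(-47/8))) = ½·(-1 − 91/4 − 231/16) = -611/32, so the A_2-coordinate is 1/4.
[A_1A_2P] = ½·((-8)·(17/2−(-47/8)) + 7·(-47/8−(-10)) + (-91/16)·(-10−(17/2))) = ½·(-115 + 231/8 + 3367/32) = 611/64, so the A_3-coordinate is -1/8.
Check: 7/8 + 1/4 − 1/8 = 1.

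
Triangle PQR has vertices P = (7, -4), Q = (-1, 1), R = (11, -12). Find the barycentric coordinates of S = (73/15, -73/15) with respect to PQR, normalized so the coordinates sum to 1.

(2/15, 7/15, 2/5)

Signed area of the reference triangle: [PQR] = ½·(7·(1−(-12)) + (-1)·(-12−(-4)) + 11·(-4−1)) = ½·(91 + 8 − 55) = 22.
[SQR] = ½·((73/15)·(1−(-12)) + (-1)·(-12−(-73/15)) + 11·(-73/15−1)) = ½·(949/15 + 107/15 − 968/15) = 44/15, so the P-coordinate is (44/15)/22 = 2/15.
[PSR] = ½·(7·(-73/15−(-12)) + (73/15)·(-12−(-4)) + 11·(-4−(-73/15))) = ½·(749/15 − 584/15 + 143/15) = 154/15, so the Q-coordinate is 7/15.
[PQS] = ½·(7·(1−(-73/15)) + (-1)·(-73/15−(-4)) + (73/15)·(-4−1)) = ½·(616/15 + 13/15 − 73/3) = 44/5, so the R-coordinate is 2/5.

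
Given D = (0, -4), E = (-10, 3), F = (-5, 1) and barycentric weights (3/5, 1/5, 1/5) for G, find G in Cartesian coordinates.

G = (3/5)·D + (1/5)·E + (1/5)·F.
x-coordinate: (3/5)·0 + (1/5)·(-10) + (1/5)·(-5) = -3.
y-coordinate: (3/5)·(-4) + (1/5)·3 + (1/5)·1 = -8/5.

(-3, -8/5)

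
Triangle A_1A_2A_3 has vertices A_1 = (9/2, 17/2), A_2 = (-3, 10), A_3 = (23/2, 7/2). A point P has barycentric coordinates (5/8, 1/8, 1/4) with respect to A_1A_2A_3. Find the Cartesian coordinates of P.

(85/16, 119/16)

P = (5/8)·A_1 + (1/8)·A_2 + (1/4)·A_3.
x-coordinate: (5/8)·(9/2) + (1/8)·(-3) + (1/4)·(23/2) = 85/16.
y-coordinate: (5/8)·(17/2) + (1/8)·10 + (1/4)·(7/2) = 119/16.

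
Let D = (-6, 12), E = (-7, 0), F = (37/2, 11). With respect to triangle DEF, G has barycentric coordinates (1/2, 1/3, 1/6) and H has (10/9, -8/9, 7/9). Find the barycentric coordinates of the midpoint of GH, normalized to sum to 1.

Since both coordinate triples sum to 1, the midpoint's barycentrics are the componentwise average.
(1/2+10/9)/2 = 29/36; similarly -5/18 and 17/36.

(29/36, -5/18, 17/36)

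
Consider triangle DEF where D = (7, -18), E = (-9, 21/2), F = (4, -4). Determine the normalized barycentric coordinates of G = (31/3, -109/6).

Signed area of the reference triangle: [DEF] = ½·(7·(21/2−(-4)) + (-9)·(-4−(-18)) + 4·(-18−(21/2))) = ½·(203/2 − 126 − 114) = -277/4.
[GEF] = ½·((31/3)·(21/2−(-4)) + (-9)·(-4−(-109/6)) + 4·(-109/6−(21/2))) = ½·(899/6 − 255/2 − 344/3) = -277/6, so the D-coordinate is (-277/6)/(-277/4) = 2/3.
[DGF] = ½·(7·(-109/6−(-4)) + (31/3)·(-4−(-18)) + 4·(-18−(-109/6))) = ½·(-595/6 + 434/3 + 2/3) = 277/12, so the E-coordinate is -1/3.
[DEG] = ½·(7·(21/2−(-109/6)) + (-9)·(-109/6−(-18)) + (31/3)·(-18−(21/2))) = ½·(602/3 + 3/2 − 589/2) = -277/6, so the F-coordinate is 2/3.
Check: 2/3 − 1/3 + 2/3 = 1.

(2/3, -1/3, 2/3)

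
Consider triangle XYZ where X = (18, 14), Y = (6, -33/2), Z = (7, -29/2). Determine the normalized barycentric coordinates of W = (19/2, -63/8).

Signed area of the reference triangle: [XYZ] = ½·(18·(-33/2−(-29/2)) + 6·(-29/2−14) + 7·(14−(-33/2))) = ½·(-36 − 171 + 427/2) = 13/4.
[WYZ] = ½·((19/2)·(-33/2−(-29/2)) + 6·(-29/2−(-63/8)) + 7·(-63/8−(-33/2))) = ½·(-19 − 159/4 + 483/8) = 13/16, so the X-coordinate is (13/16)/(13/4) = 1/4.
[XWZ] = ½·(18·(-63/8−(-29/2)) + (19/2)·(-29/2−14) + 7·(14−(-63/8))) = ½·(477/4 − 1083/4 + 1225/8) = 13/16, so the Y-coordinate is 1/4.
[XYW] = ½·(18·(-33/2−(-63/8)) + 6·(-63/8−14) + (19/2)·(14−(-33/2))) = ½·(-621/4 − 525/4 + 1159/4) = 13/8, so the Z-coordinate is 1/2.
Check: 1/4 + 1/4 + 1/2 = 1.

(1/4, 1/4, 1/2)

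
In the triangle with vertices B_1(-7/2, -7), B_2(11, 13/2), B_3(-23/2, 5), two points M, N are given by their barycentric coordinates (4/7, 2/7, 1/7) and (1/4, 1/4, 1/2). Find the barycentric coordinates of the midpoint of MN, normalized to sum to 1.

Since both coordinate triples sum to 1, the midpoint's barycentrics are the componentwise average.
(4/7+1/4)/2 = 23/56; similarly 15/56 and 9/28.

(23/56, 15/56, 9/28)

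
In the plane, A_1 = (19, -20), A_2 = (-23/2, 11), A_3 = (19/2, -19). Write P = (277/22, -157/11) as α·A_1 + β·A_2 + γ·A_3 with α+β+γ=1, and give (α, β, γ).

(8/11, 2/11, 1/11)

Signed area of the reference triangle: [A_1A_2A_3] = ½·(19·(11−(-19)) + (-23/2)·(-19−(-20)) + (19/2)·(-20−11)) = ½·(570 − 23/2 − 589/2) = 132.
[PA_2A_3] = ½·((277/22)·(11−(-19)) + (-23/2)·(-19−(-157/11)) + (19/2)·(-157/11−11)) = ½·(4155/11 + 598/11 − 2641/11) = 96, so the A_1-coordinate is 96/132 = 8/11.
[A_1PA_3] = ½·(19·(-157/11−(-19)) + (277/22)·(-19−(-20)) + (19/2)·(-20−(-157/11))) = ½·(988/11 + 277/22 − 1197/22) = 24, so the A_2-coordinate is 2/11.
[A_1A_2P] = ½·(19·(11−(-157/11)) + (-23/2)·(-157/11−(-20)) + (277/22)·(-20−11)) = ½·(5282/11 − 1449/22 − 8587/22) = 12, so the A_3-coordinate is 1/11.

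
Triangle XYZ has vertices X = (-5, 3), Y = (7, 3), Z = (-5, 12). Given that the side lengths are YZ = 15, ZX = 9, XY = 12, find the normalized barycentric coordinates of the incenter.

(5/12, 1/4, 1/3)

The incenter has barycentric coordinates proportional to the opposite side lengths: (15 : 9 : 12).
Normalizing by 15+9+12 = 36 gives (5/12, 1/4, 1/3).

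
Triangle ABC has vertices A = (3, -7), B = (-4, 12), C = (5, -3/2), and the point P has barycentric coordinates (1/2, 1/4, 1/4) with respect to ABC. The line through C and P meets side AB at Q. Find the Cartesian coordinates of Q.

(2/3, -2/3)

Line CP meets AB where the C-coordinate vanishes; zeroing P's C-weight and renormalizing leaves A, B-weights 1/2 : 1/4 → (2/3, 1/3).
So Q = (2/3)·A + (1/3)·B = (2/3, -2/3).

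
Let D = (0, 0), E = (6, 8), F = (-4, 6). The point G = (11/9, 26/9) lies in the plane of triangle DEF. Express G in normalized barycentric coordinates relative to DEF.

Signed area of the reference triangle: [DEF] = ½·(0·(8−6) + 6·(6−0) + (-4)·(0−8)) = ½·(0 + 36 + 32) = 34.
[GEF] = ½·((11/9)·(8−6) + 6·(6−(26/9)) + (-4)·(26/9−8)) = ½·(22/9 + 56/3 + 184/9) = 187/9, so the D-coordinate is (187/9)/34 = 11/18.
[DGF] = ½·(0·(26/9−6) + (11/9)·(6−0) + (-4)·(0−(26/9))) = ½·(0 + 22/3 + 104/9) = 85/9, so the E-coordinate is 5/18.
[DEG] = ½·(0·(8−(26/9)) + 6·(26/9−0) + (11/9)·(0−8)) = ½·(0 + 52/3 − 88/9) = 34/9, so the F-coordinate is 1/9.
Check: 11/18 + 5/18 + 1/9 = 1.

(11/18, 5/18, 1/9)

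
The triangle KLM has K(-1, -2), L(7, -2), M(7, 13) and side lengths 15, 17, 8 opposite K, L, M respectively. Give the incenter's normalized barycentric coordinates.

The incenter has barycentric coordinates proportional to the opposite side lengths: (15 : 17 : 8).
Normalizing by 15+17+8 = 40 gives (3/8, 17/40, 1/5).

(3/8, 17/40, 1/5)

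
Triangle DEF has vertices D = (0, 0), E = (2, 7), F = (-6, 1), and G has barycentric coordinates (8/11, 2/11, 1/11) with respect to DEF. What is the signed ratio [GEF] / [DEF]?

The signed ratio [GEF]/[DEF] equals the barycentric coordinate of G at vertex D, which is 8/11.

8/11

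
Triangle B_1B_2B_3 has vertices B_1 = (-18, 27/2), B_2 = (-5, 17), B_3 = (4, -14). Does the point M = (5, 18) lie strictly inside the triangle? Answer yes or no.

no

Barycentric coordinates of M: (-58/79, 133/79, 4/79).
The three coordinates are negative, positive, positive; a point is interior exactly when all three are positive.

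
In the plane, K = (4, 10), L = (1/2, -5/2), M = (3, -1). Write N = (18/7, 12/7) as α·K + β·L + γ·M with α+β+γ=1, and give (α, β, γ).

Signed area of the reference triangle: [KLM] = ½·(4·(-5/2−(-1)) + (1/2)·(-1−10) + 3·(10−(-5/2))) = ½·(-6 − 11/2 + 75/2) = 13.
[NLM] = ½·((18/7)·(-5/2−(-1)) + (1/2)·(-1−(12/7)) + 3·(12/7−(-5/2))) = ½·(-27/7 − 19/14 + 177/14) = 26/7, so the K-coordinate is (26/7)/13 = 2/7.
[KNM] = ½·(4·(12/7−(-1)) + (18/7)·(-1−10) + 3·(10−(12/7))) = ½·(76/7 − 198/7 + 174/7) = 26/7, so the L-coordinate is 2/7.
[KLN] = ½·(4·(-5/2−(12/7)) + (1/2)·(12/7−10) + (18/7)·(10−(-5/2))) = ½·(-118/7 − 29/7 + 225/7) = 39/7, so the M-coordinate is 3/7.

(2/7, 2/7, 3/7)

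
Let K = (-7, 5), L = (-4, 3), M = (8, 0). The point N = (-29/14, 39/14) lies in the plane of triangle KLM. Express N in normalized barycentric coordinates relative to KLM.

(3/14, 4/7, 3/14)

Signed area of the reference triangle: [KLM] = ½·((-7)·(3−0) + (-4)·(0−5) + 8·(5−3)) = ½·(-21 + 20 + 16) = 15/2.
[NLM] = ½·((-29/14)·(3−0) + (-4)·(0−(39/14)) + 8·(39/14−3)) = ½·(-87/14 + 78/7 − 12/7) = 45/28, so the K-coordinate is (45/28)/(15/2) = 3/14.
[KNM] = ½·((-7)·(39/14−0) + (-29/14)·(0−5) + 8·(5−(39/14))) = ½·(-39/2 + 145/14 + 124/7) = 30/7, so the L-coordinate is 4/7.
[KLN] = ½·((-7)·(3−(39/14)) + (-4)·(39/14−5) + (-29/14)·(5−3)) = ½·(-3/2 + 62/7 − 29/7) = 45/28, so the M-coordinate is 3/14.
Check: 3/14 + 4/7 + 3/14 = 1.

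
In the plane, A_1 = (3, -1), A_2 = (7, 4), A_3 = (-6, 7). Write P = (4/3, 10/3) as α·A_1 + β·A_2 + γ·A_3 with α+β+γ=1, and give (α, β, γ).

(1/3, 1/3, 1/3)

Signed area of the reference triangle: [A_1A_2A_3] = ½·(3·(4−7) + 7·(7−(-1)) + (-6)·(-1−4)) = ½·(-9 + 56 + 30) = 77/2.
[PA_2A_3] = ½·((4/3)·(4−7) + 7·(7−(10/3)) + (-6)·(10/3−4)) = ½·(-4 + 77/3 + 4) = 77/6, so the A_1-coordinate is (77/6)/(77/2) = 1/3.
[A_1PA_3] = ½·(3·(10/3−7) + (4/3)·(7−(-1)) + (-6)·(-1−(10/3))) = ½·(-11 + 32/3 + 26) = 77/6, so the A_2-coordinate is 1/3.
[A_1A_2P] = ½·(3·(4−(10/3)) + 7·(10/3−(-1)) + (4/3)·(-1−4)) = ½·(2 + 91/3 − 20/3) = 77/6, so the A_3-coordinate is 1/3.
Check: 1/3 + 1/3 + 1/3 = 1.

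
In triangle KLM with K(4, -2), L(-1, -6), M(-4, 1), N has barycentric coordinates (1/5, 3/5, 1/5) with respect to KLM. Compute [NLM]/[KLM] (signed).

1/5

The signed ratio [NLM]/[KLM] equals the barycentric coordinate of N at vertex K, which is 1/5.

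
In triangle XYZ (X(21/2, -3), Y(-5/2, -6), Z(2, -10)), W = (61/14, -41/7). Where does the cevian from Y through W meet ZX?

(71/10, -29/5)

Barycentric coordinates of W with respect to XYZ: (3/7, 2/7, 2/7).
On side ZX the Y-coordinate is zero; dropping W's Y-weight 2/7 and renormalizing the remaining 2/7 : 3/7 gives weights 2/5, 3/5 on Z, X.
V = (2/5)·(2, -10) + (3/5)·(21/2, -3) = (71/10, -29/5).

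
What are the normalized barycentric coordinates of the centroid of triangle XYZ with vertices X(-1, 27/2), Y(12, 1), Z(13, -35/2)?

(1/3, 1/3, 1/3)

The centroid is the average of the vertices, so each weight is 1/3.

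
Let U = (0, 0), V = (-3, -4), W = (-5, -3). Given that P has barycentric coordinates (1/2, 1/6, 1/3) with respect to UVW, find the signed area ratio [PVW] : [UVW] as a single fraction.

The signed ratio [PVW]/[UVW] equals the barycentric coordinate of P at vertex U, which is 1/2.

1/2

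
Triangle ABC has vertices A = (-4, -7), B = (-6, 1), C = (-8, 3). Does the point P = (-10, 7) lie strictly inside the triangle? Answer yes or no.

no

Barycentric coordinates of P: (-1/3, -1/3, 5/3).
The three coordinates are negative, negative, positive; a point is interior exactly when all three are positive.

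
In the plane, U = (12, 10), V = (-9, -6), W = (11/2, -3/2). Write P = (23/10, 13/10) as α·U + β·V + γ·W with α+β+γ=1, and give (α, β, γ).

(2/5, 2/5, 1/5)

Signed area of the reference triangle: [UVW] = ½·(12·(-6−(-3/2)) + (-9)·(-3/2−10) + (11/2)·(10−(-6))) = ½·(-54 + 207/2 + 88) = 275/4.
[PVW] = ½·((23/10)·(-6−(-3/2)) + (-9)·(-3/2−(13/10)) + (11/2)·(13/10−(-6))) = ½·(-207/20 + 126/5 + 803/20) = 55/2, so the U-coordinate is (55/2)/(275/4) = 2/5.
[UPW] = ½·(12·(13/10−(-3/2)) + (23/10)·(-3/2−10) + (11/2)·(10−(13/10))) = ½·(168/5 − 529/20 + 957/20) = 55/2, so the V-coordinate is 2/5.
[UVP] = ½·(12·(-6−(13/10)) + (-9)·(13/10−10) + (23/10)·(10−(-6))) = ½·(-438/5 + 783/10 + 184/5) = 55/4, so the W-coordinate is 1/5.
Check: 2/5 + 2/5 + 1/5 = 1.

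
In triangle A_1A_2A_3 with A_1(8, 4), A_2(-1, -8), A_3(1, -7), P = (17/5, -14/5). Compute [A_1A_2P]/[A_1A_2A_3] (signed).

[A_1A_2A_3] = ½·(8·(-8−(-7)) + (-1)·(-7−4) + 1·(4−(-8))) = ½·(-8 + 11 + 12) = 15/2.
[A_1A_2P] = ½·(8·(-8−(-14/5)) + (-1)·(-14/5−4) + (17/5)·(4−(-8))) = ½·(-208/5 + 34/5 + 204/5) = 3, so the ratio is 3/(15/2) = 2/5.

2/5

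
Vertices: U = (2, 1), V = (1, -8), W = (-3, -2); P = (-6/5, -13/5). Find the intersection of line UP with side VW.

(-2, -7/2)

Barycentric coordinates of P with respect to UVW: (1/5, 1/5, 3/5).
On side VW the U-coordinate is zero; dropping P's U-weight 1/5 and renormalizing the remaining 1/5 : 3/5 gives weights 1/4, 3/4 on V, W.
Q = (1/4)·(1, -8) + (3/4)·(-3, -2) = (-2, -7/2).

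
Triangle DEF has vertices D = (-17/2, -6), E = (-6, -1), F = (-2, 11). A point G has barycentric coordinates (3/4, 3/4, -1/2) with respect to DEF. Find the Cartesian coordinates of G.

G = (3/4)·D + (3/4)·E + (-1/2)·F.
x-coordinate: (3/4)·(-17/2) + (3/4)·(-6) + (-1/2)·(-2) = -79/8.
y-coordinate: (3/4)·(-6) + (3/4)·(-1) + (-1/2)·11 = -43/4.

(-79/8, -43/4)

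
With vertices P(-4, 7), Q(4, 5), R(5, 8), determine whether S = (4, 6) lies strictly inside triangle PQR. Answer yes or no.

Barycentric coordinates of S: (1/26, 17/26, 4/13).
The three coordinates are positive, positive, positive; a point is interior exactly when all three are positive.

yes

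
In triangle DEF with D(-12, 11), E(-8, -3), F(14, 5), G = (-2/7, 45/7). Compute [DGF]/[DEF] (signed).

[DEF] = ½·((-12)·(-3−5) + (-8)·(5−11) + 14·(11−(-3))) = ½·(96 + 48 + 196) = 170.
[DGF] = ½·((-12)·(45/7−5) + (-2/7)·(5−11) + 14·(11−(45/7))) = ½·(-120/7 + 12/7 + 64) = 170/7, so the ratio is (170/7)/170 = 1/7.

1/7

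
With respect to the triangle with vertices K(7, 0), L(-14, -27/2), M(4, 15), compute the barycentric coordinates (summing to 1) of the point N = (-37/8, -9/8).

(1/8, 1/2, 3/8)

Signed area of the reference triangle: [KLM] = ½·(7·(-27/2−15) + (-14)·(15−0) + 4·(0−(-27/2))) = ½·(-399/2 − 210 + 54) = -711/4.
[NLM] = ½·((-37/8)·(-27/2−15) + (-14)·(15−(-9/8)) + 4·(-9/8−(-27/2))) = ½·(2109/16 − 903/4 + 99/2) = -711/32, so the K-coordinate is (-711/32)/(-711/4) = 1/8.
[KNM] = ½·(7·(-9/8−15) + (-37/8)·(15−0) + 4·(0−(-9/8))) = ½·(-903/8 − 555/8 + 9/2) = -711/8, so the L-coordinate is 1/2.
[KLN] = ½·(7·(-27/2−(-9/8)) + (-14)·(-9/8−0) + (-37/8)·(0−(-27/2))) = ½·(-693/8 + 63/4 − 999/16) = -2133/32, so the M-coordinate is 3/8.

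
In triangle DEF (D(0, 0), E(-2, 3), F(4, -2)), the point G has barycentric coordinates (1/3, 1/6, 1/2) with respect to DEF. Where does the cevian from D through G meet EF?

(5/2, -3/4)

Line DG meets EF where the D-coordinate vanishes; zeroing G's D-weight and renormalizing leaves E, F-weights 1/6 : 1/2 → (1/4, 3/4).
So H = (1/4)·E + (3/4)·F = (5/2, -3/4).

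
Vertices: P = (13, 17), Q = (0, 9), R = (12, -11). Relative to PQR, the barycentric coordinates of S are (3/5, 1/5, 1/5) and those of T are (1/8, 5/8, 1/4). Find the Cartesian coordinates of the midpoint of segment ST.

(593/80, 37/5)

Barycentric coordinates of the midpoint are the average: (29/80, 33/80, 9/40).
Converting: (29/80)·P + (33/80)·Q + (9/40)·R = (593/80, 37/5).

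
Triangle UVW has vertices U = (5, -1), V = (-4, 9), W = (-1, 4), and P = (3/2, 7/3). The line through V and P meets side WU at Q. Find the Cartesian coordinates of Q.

(13/5, 1)

Barycentric coordinates of P with respect to UVW: (1/2, 1/6, 1/3).
On side WU the V-coordinate is zero; dropping P's V-weight 1/6 and renormalizing the remaining 1/3 : 1/2 gives weights 2/5, 3/5 on W, U.
Q = (2/5)·(-1, 4) + (3/5)·(5, -1) = (13/5, 1).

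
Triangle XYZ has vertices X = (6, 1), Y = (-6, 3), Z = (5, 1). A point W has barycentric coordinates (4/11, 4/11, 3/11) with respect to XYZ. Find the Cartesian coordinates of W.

W = (4/11)·X + (4/11)·Y + (3/11)·Z.
x-coordinate: (4/11)·6 + (4/11)·(-6) + (3/11)·5 = 15/11.
y-coordinate: (4/11)·1 + (4/11)·3 + (3/11)·1 = 19/11.

(15/11, 19/11)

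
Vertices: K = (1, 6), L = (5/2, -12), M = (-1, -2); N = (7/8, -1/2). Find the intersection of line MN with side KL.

Barycentric coordinates of N with respect to KLM: (1/2, 1/4, 1/4).
On side KL the M-coordinate is zero; dropping N's M-weight 1/4 and renormalizing the remaining 1/2 : 1/4 gives weights 2/3, 1/3 on K, L.
J = (2/3)·(1, 6) + (1/3)·(5/2, -12) = (3/2, 0).

(3/2, 0)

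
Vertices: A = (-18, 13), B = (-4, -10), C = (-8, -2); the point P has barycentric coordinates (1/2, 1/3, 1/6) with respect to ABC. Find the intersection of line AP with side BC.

(-16/3, -22/3)

Line AP meets BC where the A-coordinate vanishes; zeroing P's A-weight and renormalizing leaves B, C-weights 1/3 : 1/6 → (2/3, 1/3).
So Q = (2/3)·B + (1/3)·C = (-16/3, -22/3).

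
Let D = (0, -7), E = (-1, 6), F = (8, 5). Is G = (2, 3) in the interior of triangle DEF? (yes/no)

Barycentric coordinates of G: (6/29, 14/29, 9/29).
The three coordinates are positive, positive, positive; a point is interior exactly when all three are positive.

yes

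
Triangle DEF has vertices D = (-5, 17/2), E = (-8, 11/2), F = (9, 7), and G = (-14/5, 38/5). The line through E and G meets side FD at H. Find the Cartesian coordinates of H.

(-3/2, 65/8)

Barycentric coordinates of G with respect to DEF: (3/5, 1/5, 1/5).
On side FD the E-coordinate is zero; dropping G's E-weight 1/5 and renormalizing the remaining 1/5 : 3/5 gives weights 1/4, 3/4 on F, D.
H = (1/4)·(9, 7) + (3/4)·(-5, 17/2) = (-3/2, 65/8).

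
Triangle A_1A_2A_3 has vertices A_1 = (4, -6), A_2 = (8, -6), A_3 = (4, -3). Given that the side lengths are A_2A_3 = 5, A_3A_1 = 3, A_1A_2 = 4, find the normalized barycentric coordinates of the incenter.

The incenter has barycentric coordinates proportional to the opposite side lengths: (5 : 3 : 4).
Normalizing by 5+3+4 = 12 gives (5/12, 1/4, 1/3).

(5/12, 1/4, 1/3)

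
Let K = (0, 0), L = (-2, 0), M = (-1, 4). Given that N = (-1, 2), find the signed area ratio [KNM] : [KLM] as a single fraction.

1/4

[KLM] = ½·(0·(0−4) + (-2)·(4−0) + (-1)·(0−0)) = ½·(0 − 8 + 0) = -4.
[KNM] = ½·(0·(2−4) + (-1)·(4−0) + (-1)·(0−2)) = ½·(0 − 4 + 2) = -1, so the ratio is (-1)/(-4) = 1/4.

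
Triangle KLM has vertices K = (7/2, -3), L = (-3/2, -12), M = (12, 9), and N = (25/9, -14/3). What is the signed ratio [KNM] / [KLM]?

[KLM] = ½·((7/2)·(-12−9) + (-3/2)·(9−(-3)) + 12·(-3−(-12))) = ½·(-147/2 − 18 + 108) = 33/4.
[KNM] = ½·((7/2)·(-14/3−9) + (25/9)·(9−(-3)) + 12·(-3−(-14/3))) = ½·(-287/6 + 100/3 + 20) = 11/4, so the ratio is (11/4)/(33/4) = 1/3.

1/3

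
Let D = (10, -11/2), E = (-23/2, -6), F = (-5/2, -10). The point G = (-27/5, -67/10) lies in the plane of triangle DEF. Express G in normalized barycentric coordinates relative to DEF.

Signed area of the reference triangle: [DEF] = ½·(10·(-6−(-10)) + (-23/2)·(-10−(-11/2)) + (-5/2)·(-11/2−(-6))) = ½·(40 + 207/4 − 5/4) = 181/4.
[GEF] = ½·((-27/5)·(-6−(-10)) + (-23/2)·(-10−(-67/10)) + (-5/2)·(-67/10−(-6))) = ½·(-108/5 + 759/20 + 7/4) = 181/20, so the D-coordinate is (181/20)/(181/4) = 1/5.
[DGF] = ½·(10·(-67/10−(-10)) + (-27/5)·(-10−(-11/2)) + (-5/2)·(-11/2−(-67/10))) = ½·(33 + 243/10 − 3) = 543/20, so the E-coordinate is 3/5.
[DEG] = ½·(10·(-6−(-67/10)) + (-23/2)·(-67/10−(-11/2)) + (-27/5)·(-11/2−(-6))) = ½·(7 + 69/5 − 27/10) = 181/20, so the F-coordinate is 1/5.
Check: 1/5 + 3/5 + 1/5 = 1.

(1/5, 3/5, 1/5)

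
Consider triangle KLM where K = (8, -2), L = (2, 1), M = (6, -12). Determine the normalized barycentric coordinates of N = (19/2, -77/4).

Signed area of the reference triangle: [KLM] = ½·(8·(1−(-12)) + 2·(-12−(-2)) + 6·(-2−1)) = ½·(104 − 20 − 18) = 33.
[NLM] = ½·((19/2)·(1−(-12)) + 2·(-12−(-77/4)) + 6·(-77/4−1)) = ½·(247/2 + 29/2 − 243/2) = 33/4, so the K-coordinate is (33/4)/33 = 1/4.
[KNM] = ½·(8·(-77/4−(-12)) + (19/2)·(-12−(-2)) + 6·(-2−(-77/4))) = ½·(-58 − 95 + 207/2) = -99/4, so the L-coordinate is -3/4.
[KLN] = ½·(8·(1−(-77/4)) + 2·(-77/4−(-2)) + (19/2)·(-2−1)) = ½·(162 − 69/2 − 57/2) = 99/2, so the M-coordinate is 3/2.
Check: 1/4 − 3/4 + 3/2 = 1.

(1/4, -3/4, 3/2)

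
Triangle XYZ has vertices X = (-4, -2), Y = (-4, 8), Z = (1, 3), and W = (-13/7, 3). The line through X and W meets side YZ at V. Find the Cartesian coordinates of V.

Barycentric coordinates of W with respect to XYZ: (2/7, 2/7, 3/7).
On side YZ the X-coordinate is zero; dropping W's X-weight 2/7 and renormalizing the remaining 2/7 : 3/7 gives weights 2/5, 3/5 on Y, Z.
V = (2/5)·(-4, 8) + (3/5)·(1, 3) = (-1, 5).

(-1, 5)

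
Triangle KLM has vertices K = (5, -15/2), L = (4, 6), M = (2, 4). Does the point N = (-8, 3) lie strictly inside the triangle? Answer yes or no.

Barycentric coordinates of N: (-18/29, -118/29, 165/29).
The three coordinates are negative, negative, positive; a point is interior exactly when all three are positive.

no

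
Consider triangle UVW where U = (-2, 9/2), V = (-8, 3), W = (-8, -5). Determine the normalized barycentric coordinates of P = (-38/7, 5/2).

(3/7, 3/7, 1/7)

Signed area of the reference triangle: [UVW] = ½·((-2)·(3−(-5)) + (-8)·(-5−(9/2)) + (-8)·(9/2−3)) = ½·(-16 + 76 − 12) = 24.
[PVW] = ½·((-38/7)·(3−(-5)) + (-8)·(-5−(5/2)) + (-8)·(5/2−3)) = ½·(-304/7 + 60 + 4) = 72/7, so the U-coordinate is (72/7)/24 = 3/7.
[UPW] = ½·((-2)·(5/2−(-5)) + (-38/7)·(-5−(9/2)) + (-8)·(9/2−(5/2))) = ½·(-15 + 361/7 − 16) = 72/7, so the V-coordinate is 3/7.
[UVP] = ½·((-2)·(3−(5/2)) + (-8)·(5/2−(9/2)) + (-38/7)·(9/2−3)) = ½·(-1 + 16 − 57/7) = 24/7, so the W-coordinate is 1/7.
Check: 3/7 + 3/7 + 1/7 = 1.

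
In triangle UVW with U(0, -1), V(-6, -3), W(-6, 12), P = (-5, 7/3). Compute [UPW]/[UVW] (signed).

[UVW] = ½·(0·(-3−12) + (-6)·(12−(-1)) + (-6)·(-1−(-3))) = ½·(0 − 78 − 12) = -45.
[UPW] = ½·(0·(7/3−12) + (-5)·(12−(-1)) + (-6)·(-1−(7/3))) = ½·(0 − 65 + 20) = -45/2, so the ratio is (-45/2)/(-45) = 1/2.

1/2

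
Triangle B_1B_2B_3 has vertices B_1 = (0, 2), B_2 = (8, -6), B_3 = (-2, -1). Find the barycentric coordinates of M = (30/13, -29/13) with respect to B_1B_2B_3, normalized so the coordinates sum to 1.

(3/13, 5/13, 5/13)

Signed area of the reference triangle: [B_1B_2B_3] = ½·(0·(-6−(-1)) + 8·(-1−2) + (-2)·(2−(-6))) = ½·(0 − 24 − 16) = -20.
[MB_2B_3] = ½·((30/13)·(-6−(-1)) + 8·(-1−(-29/13)) + (-2)·(-29/13−(-6))) = ½·(-150/13 + 128/13 − 98/13) = -60/13, so the B_1-coordinate is (-60/13)/(-20) = 3/13.
[B_1MB_3] = ½·(0·(-29/13−(-1)) + (30/13)·(-1−2) + (-2)·(2−(-29/13))) = ½·(0 − 90/13 − 110/13) = -100/13, so the B_2-coordinate is 5/13.
[B_1B_2M] = ½·(0·(-6−(-29/13)) + 8·(-29/13−2) + (30/13)·(2−(-6))) = ½·(0 − 440/13 + 240/13) = -100/13, so the B_3-coordinate is 5/13.
Check: 3/13 + 5/13 + 5/13 = 1.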